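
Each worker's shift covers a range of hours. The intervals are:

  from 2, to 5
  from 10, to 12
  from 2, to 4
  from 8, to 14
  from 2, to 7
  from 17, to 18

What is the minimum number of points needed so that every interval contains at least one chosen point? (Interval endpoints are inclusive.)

Process intervals by earliest right end; each time one isn't hit yet, stab at its right endpoint.
Sorted: [2,4] [2,5] [2,7] [10,12] [8,14] [17,18]
{[2,4],[2,5],[2,7]} hit by 4; {[10,12],[8,14]} hit by 12; {[17,18]} hit by 18.
Points: 4, 12, 18 (3 total).

3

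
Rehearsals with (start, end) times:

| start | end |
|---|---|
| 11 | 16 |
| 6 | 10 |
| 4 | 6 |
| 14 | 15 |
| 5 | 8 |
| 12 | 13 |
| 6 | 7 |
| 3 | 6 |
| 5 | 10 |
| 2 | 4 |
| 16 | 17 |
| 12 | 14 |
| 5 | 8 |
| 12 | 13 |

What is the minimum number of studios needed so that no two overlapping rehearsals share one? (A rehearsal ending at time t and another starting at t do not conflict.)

Count concurrent intervals with a sweep; the peak is the room count.
Events (time:±→running): 2:+→1 3:+→2 4:-→1 4:+→2 5:+→3 5:+→4 5:+→5 … peak 5.

5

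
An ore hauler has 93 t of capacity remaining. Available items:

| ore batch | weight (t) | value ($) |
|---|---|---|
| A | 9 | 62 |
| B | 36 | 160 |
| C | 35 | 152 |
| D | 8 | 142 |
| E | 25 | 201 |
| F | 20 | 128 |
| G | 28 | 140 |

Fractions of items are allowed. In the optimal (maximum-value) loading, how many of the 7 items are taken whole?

Greedy by value/weight ratio, highest first.
Ratios (sorted): D 17.75, E 8.04, A 6.89, F 6.40, G 5.00, B 4.44, C 4.34
take D (8 @ 142); take E (25 @ 201); take A (9 @ 62); take F (20 @ 128); take G (28 @ 140); take 3/36 of B → 13.33. Capacity used 93/93.
5 item(s) taken whole; one partial (take 3/36 of B).

5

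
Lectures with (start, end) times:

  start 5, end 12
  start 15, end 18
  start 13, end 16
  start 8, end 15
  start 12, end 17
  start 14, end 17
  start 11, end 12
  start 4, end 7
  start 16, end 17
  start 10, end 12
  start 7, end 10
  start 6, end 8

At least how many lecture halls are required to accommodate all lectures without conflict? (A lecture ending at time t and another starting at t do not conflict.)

Events (time:±→running): 4:+→1 5:+→2 6:+→3 7:-→2 7:+→3 8:-→2 8:+→3 10:-→2 10:+→3 11:+→4 … peak 4.

4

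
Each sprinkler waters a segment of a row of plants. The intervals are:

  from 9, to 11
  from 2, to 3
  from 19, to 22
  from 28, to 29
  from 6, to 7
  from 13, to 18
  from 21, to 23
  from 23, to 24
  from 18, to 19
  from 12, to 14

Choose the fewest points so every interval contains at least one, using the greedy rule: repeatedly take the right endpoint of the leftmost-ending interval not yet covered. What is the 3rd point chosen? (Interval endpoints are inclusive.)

Sorted: [2,3] [6,7] [9,11] [12,14] [13,18] [18,19] [19,22] [21,23] [23,24] [28,29]
{[2,3]} hit by 3; {[6,7]} hit by 7; {[9,11]} hit by 11; {[12,14],[13,18]} hit by 14; {[18,19],[19,22]} hit by 19; {[21,23],[23,24]} hit by 23; {[28,29]} hit by 29.
Points: 3, 7, 11, 14, 19, 23, 29 (7 total).

11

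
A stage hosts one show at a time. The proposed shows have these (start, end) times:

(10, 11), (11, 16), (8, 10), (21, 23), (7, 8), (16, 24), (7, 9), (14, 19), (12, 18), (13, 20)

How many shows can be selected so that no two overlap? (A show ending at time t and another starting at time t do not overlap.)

Order by finish time; keep every interval that doesn't clash with the previous kept one.
Sorted by end: (7,8)  (7,9)  (8,10)  (10,11)  (11,16)  (12,18)  (14,19)  (13,20)  (21,23)  (16,24)
take (7,8); take (8,10); take (10,11); take (11,16); skip (13,20); take (21,23).
Selected 5 shows.

5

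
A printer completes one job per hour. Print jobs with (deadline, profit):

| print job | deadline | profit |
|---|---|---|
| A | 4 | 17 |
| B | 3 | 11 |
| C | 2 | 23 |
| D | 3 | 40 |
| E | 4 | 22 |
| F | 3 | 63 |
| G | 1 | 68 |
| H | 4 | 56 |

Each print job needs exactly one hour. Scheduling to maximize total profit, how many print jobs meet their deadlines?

Profit order: G=68 F=63 H=56 D=40 C=23 E=22 A=17 B=11
Assign: G→slot 1, F→slot 3, H→slot 4, D→slot 2, C skipped, E skipped, A skipped, B skipped.
Slots: [1:G] [2:D] [3:F] [4:H]
4 of 8 scheduled.

4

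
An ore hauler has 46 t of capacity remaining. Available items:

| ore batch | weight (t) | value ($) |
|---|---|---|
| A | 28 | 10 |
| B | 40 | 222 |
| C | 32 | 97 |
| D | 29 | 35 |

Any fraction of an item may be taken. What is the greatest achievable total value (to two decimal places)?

Greedy by value/weight ratio, highest first.
Order: B (222/40=5.55) > C (97/32=3.03) > D (35/29=1.21) > A (10/28=0.36)
Fill: take B (40 @ 222) → take 6/32 of C → 18.19; 46/46 used.
Total value = 240.19

240.19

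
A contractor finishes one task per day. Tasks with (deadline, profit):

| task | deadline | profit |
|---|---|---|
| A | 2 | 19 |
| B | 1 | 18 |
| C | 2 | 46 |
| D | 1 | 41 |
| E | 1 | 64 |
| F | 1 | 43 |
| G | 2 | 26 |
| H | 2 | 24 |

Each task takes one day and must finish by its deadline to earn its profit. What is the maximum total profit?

Profit order: E=64 C=46 F=43 D=41 G=26 H=24 A=19 B=18
Assign: E→slot 1, C→slot 2, F skipped, D skipped, G skipped, H skipped, A skipped, B skipped.
Slots: [1:E] [2:C]
Profit = 64 + 46 = 110

110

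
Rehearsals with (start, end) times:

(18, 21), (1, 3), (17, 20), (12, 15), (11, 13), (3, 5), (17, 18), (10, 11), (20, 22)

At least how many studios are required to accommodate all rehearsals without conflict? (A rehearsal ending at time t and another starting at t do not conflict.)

The answer is the maximum number of intervals overlapping at any instant.
starts: [1, 3, 10, 11, 12, 17, 17, 18, 20]
ends:   [3, 5, 11, 13, 15, 18, 20, 21, 22]
s1→1 e3→0 s3→1 e5→0 s10→1 e11→0 s11→1 s12→2  — peak 2.

2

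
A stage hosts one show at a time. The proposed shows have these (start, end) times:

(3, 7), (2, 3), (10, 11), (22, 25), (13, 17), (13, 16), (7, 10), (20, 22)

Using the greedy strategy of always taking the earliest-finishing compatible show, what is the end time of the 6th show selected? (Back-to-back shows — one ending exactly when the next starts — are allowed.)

Order by finish time; keep every interval that doesn't clash with the previous kept one.
Sorted by end: (2,3)  (3,7)  (7,10)  (10,11)  (13,16)  (13,17)  (20,22)  (22,25)
take (2,3); take (3,7); take (7,10); take (10,11); take (13,16); skip (13,17); take (20,22); take (22,25).
Selected: (2,3) (3,7) (7,10) (10,11) (13,16) (20,22) (22,25)

22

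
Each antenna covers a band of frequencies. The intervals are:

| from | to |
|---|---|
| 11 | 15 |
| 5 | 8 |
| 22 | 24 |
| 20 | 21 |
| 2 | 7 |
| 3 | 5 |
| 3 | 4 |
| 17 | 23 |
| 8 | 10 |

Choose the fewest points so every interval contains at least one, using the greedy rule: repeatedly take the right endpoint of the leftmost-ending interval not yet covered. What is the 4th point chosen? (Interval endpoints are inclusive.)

By right end: [3,4]  [3,5]  [2,7]  [5,8]  [8,10]  [11,15]  [20,21]  [17,23]  [22,24]
[3,4] uncovered → point at 4; [5,8] uncovered → point at 8; [11,15] uncovered → point at 15; [20,21] uncovered → point at 21; [22,24] uncovered → point at 24.
Points: 4, 8, 15, 21, 24 (5 total).

21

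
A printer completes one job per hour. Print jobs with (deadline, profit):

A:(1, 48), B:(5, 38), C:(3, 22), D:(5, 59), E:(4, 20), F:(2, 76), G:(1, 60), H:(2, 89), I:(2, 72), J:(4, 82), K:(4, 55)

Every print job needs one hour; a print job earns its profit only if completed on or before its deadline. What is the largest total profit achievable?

Sort by profit descending; place each in the latest free slot ≤ its deadline.
Profit order: H=89 J=82 F=76 I=72 G=60 D=59 K=55 A=48 B=38 C=22 E=20
Assign: H→slot 2, J→slot 4, F→slot 1, I skipped, G skipped, D→slot 5, K→slot 3, A skipped, B skipped, C skipped, E skipped.
Slots: [1:F] [2:H] [3:K] [4:J] [5:D]
Profit = 76 + 89 + 55 + 82 + 59 = 361

361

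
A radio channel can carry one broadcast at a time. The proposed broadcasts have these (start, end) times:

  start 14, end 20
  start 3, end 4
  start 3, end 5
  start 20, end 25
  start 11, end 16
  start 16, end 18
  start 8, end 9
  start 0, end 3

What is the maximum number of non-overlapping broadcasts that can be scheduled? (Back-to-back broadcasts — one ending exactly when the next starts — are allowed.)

6

Greedy by earliest finish: after sorting by end time, pick each interval compatible with the last pick.
Sorted by end: (0,3)  (3,4)  (3,5)  (8,9)  (11,16)  (16,18)  (14,20)  (20,25)
take (0,3); take (3,4); skip (3,5); take (8,9); take (11,16); take (16,18); take (20,25).
Selected 6 broadcasts.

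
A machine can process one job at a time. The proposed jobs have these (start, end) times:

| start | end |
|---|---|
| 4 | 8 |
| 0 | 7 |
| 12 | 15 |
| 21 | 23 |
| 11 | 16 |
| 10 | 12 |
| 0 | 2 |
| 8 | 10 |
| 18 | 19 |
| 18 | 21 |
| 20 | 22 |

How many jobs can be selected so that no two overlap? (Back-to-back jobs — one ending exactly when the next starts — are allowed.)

By end time: (0,2), (0,7), (4,8), (8,10), (10,12), (12,15), (11,16), (18,19), (18,21), (20,22), (21,23).
Pick (0,2); next start ≥ 2 → (4,8); next start ≥ 8 → (8,10); next start ≥ 10 → (10,12); next start ≥ 12 → (12,15); next start ≥ 15 → (18,19); next start ≥ 19 → (20,22).
Selected 7 jobs.

7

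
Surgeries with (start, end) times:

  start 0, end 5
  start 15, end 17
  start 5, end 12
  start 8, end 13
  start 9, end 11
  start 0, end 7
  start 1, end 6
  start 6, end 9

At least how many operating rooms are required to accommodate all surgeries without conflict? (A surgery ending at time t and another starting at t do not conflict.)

3

Events (time:±→running): 0:+→1 0:+→2 1:+→3 … peak 3.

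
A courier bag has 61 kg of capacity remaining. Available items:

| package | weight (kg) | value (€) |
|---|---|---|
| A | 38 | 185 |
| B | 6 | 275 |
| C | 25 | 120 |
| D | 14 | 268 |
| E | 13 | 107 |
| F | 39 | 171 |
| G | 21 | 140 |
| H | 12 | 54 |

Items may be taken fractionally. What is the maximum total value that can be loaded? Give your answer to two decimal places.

Greedy by value/weight ratio, highest first.
Ratios (sorted): B 45.83, D 19.14, E 8.23, G 6.67, A 4.87, C 4.80, H 4.50, F 4.38
take B (6 @ 275); take D (14 @ 268); take E (13 @ 107); take G (21 @ 140); take 7/38 of A → 34.08. Capacity used 61/61.
Total value = 824.08

824.08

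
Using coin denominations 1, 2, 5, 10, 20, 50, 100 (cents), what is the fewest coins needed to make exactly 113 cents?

Greedy: take as many of the largest coin as possible, then repeat with the remainder.
113 − 1×100→13 − 1×10→3 − 1×2→1 − 1×1→0
Total coins = 1 + 1 + 1 + 1 = 4

4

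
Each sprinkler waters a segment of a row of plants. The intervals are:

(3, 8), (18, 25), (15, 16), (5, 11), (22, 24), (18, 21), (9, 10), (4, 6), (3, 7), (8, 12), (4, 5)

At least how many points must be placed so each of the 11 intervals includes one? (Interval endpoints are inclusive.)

5

Sorted: [4,5] [4,6] [3,7] [3,8] [9,10] [5,11] [8,12] [15,16] [18,21] [22,24] [18,25]
{[4,5],[4,6],[3,7],[3,8]} hit by 5; {[9,10],[5,11],[8,12]} hit by 10; {[15,16]} hit by 16; {[18,21]} hit by 21; {[22,24],[18,25]} hit by 24.
Points: 5, 10, 16, 21, 24 (5 total).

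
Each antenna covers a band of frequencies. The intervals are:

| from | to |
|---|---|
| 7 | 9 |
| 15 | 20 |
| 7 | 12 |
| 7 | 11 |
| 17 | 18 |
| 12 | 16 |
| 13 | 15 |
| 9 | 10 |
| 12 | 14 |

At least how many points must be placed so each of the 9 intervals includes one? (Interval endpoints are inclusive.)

3

Sort by right endpoint; whenever an interval is uncovered, place a point at its right end.
Sorted: [7,9] [9,10] [7,11] [7,12] [12,14] [13,15] [12,16] [17,18] [15,20]
{[7,9],[9,10],[7,11],[7,12]} hit by 9; {[12,14],[13,15],[12,16]} hit by 14; {[17,18],[15,20]} hit by 18.
Points: 9, 14, 18 (3 total).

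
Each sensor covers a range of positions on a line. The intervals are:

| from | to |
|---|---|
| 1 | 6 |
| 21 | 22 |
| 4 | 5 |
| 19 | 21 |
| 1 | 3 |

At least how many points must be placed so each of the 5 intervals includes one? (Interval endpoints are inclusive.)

Process intervals by earliest right end; each time one isn't hit yet, stab at its right endpoint.
By right end: [1,3]  [4,5]  [1,6]  [19,21]  [21,22]
[1,3] uncovered → point at 3; [4,5] uncovered → point at 5; [19,21] uncovered → point at 21.
Points: 3, 5, 21 (3 total).

3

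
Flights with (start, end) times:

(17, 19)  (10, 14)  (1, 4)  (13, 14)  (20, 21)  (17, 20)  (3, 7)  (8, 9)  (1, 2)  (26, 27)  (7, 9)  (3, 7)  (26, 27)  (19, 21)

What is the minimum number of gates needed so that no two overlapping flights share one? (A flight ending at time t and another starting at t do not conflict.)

3

Count concurrent intervals with a sweep; the peak is the room count.
starts: [1, 1, 3, 3, 7, 8, 10, 13, 17, 17, 19, 20, 26, 26]
ends:   [2, 4, 7, 7, 9, 9, 14, 14, 19, 20, 21, 21, 27, 27]
s1→1 s1→2 e2→1 s3→2 s3→3  — peak 3.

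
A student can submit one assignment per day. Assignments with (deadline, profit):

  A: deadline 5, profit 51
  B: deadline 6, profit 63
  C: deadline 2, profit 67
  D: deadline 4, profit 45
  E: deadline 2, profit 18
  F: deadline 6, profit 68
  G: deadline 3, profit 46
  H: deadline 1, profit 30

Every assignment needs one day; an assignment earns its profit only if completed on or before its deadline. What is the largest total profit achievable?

Profit order: F=68 C=67 B=63 A=51 G=46 D=45 H=30 E=18
Assign: F→slot 6, C→slot 2, B→slot 5, A→slot 4, G→slot 3, D→slot 1, H skipped, E skipped.
Slots: [1:D] [2:C] [3:G] [4:A] [5:B] [6:F]
Profit = 45 + 67 + 46 + 51 + 63 + 68 = 340

340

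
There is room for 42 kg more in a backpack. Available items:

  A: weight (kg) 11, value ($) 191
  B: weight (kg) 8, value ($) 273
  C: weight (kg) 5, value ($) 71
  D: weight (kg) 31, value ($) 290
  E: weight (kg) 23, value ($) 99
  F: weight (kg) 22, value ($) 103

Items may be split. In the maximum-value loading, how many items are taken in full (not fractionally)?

Greedy by value/weight ratio, highest first.
Ratios (sorted): B 34.12, A 17.36, C 14.20, D 9.35, F 4.68, E 4.30
take B (8 @ 273); take A (11 @ 191); take C (5 @ 71); take 18/31 of D → 168.39. Capacity used 42/42.
3 item(s) taken whole; one partial (take 18/31 of D).

3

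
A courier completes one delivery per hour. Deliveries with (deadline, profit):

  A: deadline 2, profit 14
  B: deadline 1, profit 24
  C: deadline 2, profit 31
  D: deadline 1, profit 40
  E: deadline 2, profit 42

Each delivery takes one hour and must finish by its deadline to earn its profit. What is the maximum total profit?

82

Profit order: E=42 D=40 C=31 B=24 A=14
Assign: E→slot 2, D→slot 1, C skipped, B skipped, A skipped.
Slots: [1:D] [2:E]
Profit = 40 + 42 = 82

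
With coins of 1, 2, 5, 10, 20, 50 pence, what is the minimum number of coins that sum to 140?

4

140 = 2×50 + 2×20
Total coins = 2 + 2 = 4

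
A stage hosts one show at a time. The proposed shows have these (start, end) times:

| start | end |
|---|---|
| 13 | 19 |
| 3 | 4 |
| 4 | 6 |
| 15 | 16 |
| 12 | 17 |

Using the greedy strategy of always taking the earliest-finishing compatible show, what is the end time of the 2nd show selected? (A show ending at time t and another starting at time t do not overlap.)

6

Greedy by earliest finish: after sorting by end time, pick each interval compatible with the last pick.
By end time: (3,4), (4,6), (15,16), (12,17), (13,19).
Pick (3,4); next start ≥ 4 → (4,6); next start ≥ 6 → (15,16).
Selected: (3,4) (4,6) (15,16)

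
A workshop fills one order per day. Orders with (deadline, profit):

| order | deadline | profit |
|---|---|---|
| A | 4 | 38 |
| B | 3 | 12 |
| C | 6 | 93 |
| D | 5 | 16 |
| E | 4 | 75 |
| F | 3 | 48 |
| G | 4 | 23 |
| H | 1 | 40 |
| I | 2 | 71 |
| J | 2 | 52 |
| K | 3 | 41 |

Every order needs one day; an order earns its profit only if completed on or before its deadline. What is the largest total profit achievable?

Take jobs in profit order; each goes to the latest open slot no later than its deadline.
Profit order: C=93 E=75 I=71 J=52 F=48 K=41 H=40 A=38 G=23 D=16 B=12
Assign: C→slot 6, E→slot 4, I→slot 2, J→slot 1, F→slot 3, K skipped, H skipped, A skipped, G skipped, D→slot 5, B skipped.
Slots: [1:J] [2:I] [3:F] [4:E] [5:D] [6:C]
Profit = 52 + 71 + 48 + 75 + 16 + 93 = 355

355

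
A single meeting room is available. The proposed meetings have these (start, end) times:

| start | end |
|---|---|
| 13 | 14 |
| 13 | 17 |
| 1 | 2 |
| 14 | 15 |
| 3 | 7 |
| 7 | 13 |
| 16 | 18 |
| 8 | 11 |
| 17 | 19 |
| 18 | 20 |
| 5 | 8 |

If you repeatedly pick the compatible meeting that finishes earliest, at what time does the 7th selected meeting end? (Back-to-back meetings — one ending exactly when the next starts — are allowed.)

Greedy by earliest finish: after sorting by end time, pick each interval compatible with the last pick.
Sorted by end: (1,2)  (3,7)  (5,8)  (8,11)  (7,13)  (13,14)  (14,15)  (13,17)  (16,18)  (17,19)  (18,20)
take (1,2); take (3,7); take (8,11); skip (7,13); take (13,14); take (14,15); skip (13,17); take (16,18); take (18,20).
Selected: (1,2) (3,7) (8,11) (13,14) (14,15) (16,18) (18,20)

20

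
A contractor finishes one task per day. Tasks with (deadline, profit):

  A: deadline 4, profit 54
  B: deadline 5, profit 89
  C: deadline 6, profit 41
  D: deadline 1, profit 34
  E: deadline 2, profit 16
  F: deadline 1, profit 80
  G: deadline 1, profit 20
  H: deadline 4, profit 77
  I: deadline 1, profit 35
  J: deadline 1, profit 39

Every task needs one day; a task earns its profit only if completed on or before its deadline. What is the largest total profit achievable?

357

Sort by profit descending; place each in the latest free slot ≤ its deadline.
Profit order: B=89 F=80 H=77 A=54 C=41 J=39 I=35 D=34 G=20 E=16
Assign: B→slot 5, F→slot 1, H→slot 4, A→slot 3, C→slot 6, J skipped, I skipped, D skipped, G skipped, E→slot 2.
Slots: [1:F] [2:E] [3:A] [4:H] [5:B] [6:C]
Profit = 80 + 16 + 54 + 77 + 89 + 41 = 357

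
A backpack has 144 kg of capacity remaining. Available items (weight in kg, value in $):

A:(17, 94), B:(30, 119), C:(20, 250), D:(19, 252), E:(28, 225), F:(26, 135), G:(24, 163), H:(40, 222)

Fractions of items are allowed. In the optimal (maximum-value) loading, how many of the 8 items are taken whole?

5

Sort by value per unit weight and fill in that order.
Ratios (sorted): D 13.26, C 12.50, E 8.04, G 6.79, H 5.55, A 5.53, F 5.19, B 3.97
take D (19 @ 252); take C (20 @ 250); take E (28 @ 225); take G (24 @ 163); take H (40 @ 222); take 13/17 of A → 71.88. Capacity used 144/144.
5 item(s) taken whole; one partial (take 13/17 of A).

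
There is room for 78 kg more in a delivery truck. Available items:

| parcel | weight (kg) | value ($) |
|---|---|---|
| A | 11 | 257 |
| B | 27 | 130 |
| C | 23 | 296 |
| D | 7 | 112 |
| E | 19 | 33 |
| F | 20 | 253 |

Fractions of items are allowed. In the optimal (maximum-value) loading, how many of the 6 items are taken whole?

Greedy by value/weight ratio, highest first.
Ratios (sorted): A 23.36, D 16.00, C 12.87, F 12.65, B 4.81, E 1.74
take A (11 @ 257); take D (7 @ 112); take C (23 @ 296); take F (20 @ 253); take 17/27 of B → 81.85. Capacity used 78/78.
4 item(s) taken whole; one partial (take 17/27 of B).

4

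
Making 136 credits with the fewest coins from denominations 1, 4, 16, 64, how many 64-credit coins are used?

2

Use the largest denomination that fits, subtract, and repeat.
136 − 2×64→8 − 2×4→0
Count of 64: 2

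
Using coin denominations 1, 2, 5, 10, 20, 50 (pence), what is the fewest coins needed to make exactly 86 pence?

5

Greedy: take as many of the largest coin as possible, then repeat with the remainder.
86 − 1×50→36 − 1×20→16 − 1×10→6 − 1×5→1 − 1×1→0
Total coins = 1 + 1 + 1 + 1 + 1 = 5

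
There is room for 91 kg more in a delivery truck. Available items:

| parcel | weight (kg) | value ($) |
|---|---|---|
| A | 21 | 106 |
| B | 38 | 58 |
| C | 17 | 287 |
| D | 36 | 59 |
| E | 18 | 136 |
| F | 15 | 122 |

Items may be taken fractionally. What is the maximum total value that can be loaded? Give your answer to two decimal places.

683.78

Ratios (sorted): C 16.88, F 8.13, E 7.56, A 5.05, D 1.64, B 1.53
take C (17 @ 287); take F (15 @ 122); take E (18 @ 136); take A (21 @ 106); take 20/36 of D → 32.78. Capacity used 91/91.
Total value = 683.78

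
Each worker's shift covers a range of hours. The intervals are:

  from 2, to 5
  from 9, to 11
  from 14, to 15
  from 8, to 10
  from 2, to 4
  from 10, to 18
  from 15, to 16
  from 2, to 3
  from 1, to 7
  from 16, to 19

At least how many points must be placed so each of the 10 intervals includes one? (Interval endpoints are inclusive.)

Sort by right endpoint; whenever an interval is uncovered, place a point at its right end.
By right end: [2,3]  [2,4]  [2,5]  [1,7]  [8,10]  [9,11]  [14,15]  [15,16]  [10,18]  [16,19]
[2,3] uncovered → point at 3; [8,10] uncovered → point at 10; [14,15] uncovered → point at 15; [16,19] uncovered → point at 19.
Points: 3, 10, 15, 19 (4 total).

4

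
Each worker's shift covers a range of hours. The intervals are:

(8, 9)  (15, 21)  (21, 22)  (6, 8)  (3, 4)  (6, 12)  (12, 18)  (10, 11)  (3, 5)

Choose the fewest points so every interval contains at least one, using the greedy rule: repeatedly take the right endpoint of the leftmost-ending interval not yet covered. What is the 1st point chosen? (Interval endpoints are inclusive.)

By right end: [3,4]  [3,5]  [6,8]  [8,9]  [10,11]  [6,12]  [12,18]  [15,21]  [21,22]
[3,4] uncovered → point at 4; [6,8] uncovered → point at 8; [10,11] uncovered → point at 11; [12,18] uncovered → point at 18; [21,22] uncovered → point at 22.
Points: 4, 8, 11, 18, 22 (5 total).

4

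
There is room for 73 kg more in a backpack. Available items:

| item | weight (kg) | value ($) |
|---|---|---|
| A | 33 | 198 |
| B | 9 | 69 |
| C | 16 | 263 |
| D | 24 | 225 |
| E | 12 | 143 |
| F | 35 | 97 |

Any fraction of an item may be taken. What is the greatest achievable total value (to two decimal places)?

Greedy by value/weight ratio, highest first.
Ratios (sorted): C 16.44, E 11.92, D 9.38, B 7.67, A 6.00, F 2.77
take C (16 @ 263); take E (12 @ 143); take D (24 @ 225); take B (9 @ 69); take 12/33 of A → 72.00. Capacity used 73/73.
Total value = 772.00

772.00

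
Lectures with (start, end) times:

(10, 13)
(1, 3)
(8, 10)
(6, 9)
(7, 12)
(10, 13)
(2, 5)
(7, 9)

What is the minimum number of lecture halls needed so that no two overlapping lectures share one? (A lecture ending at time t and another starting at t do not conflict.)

Count concurrent intervals with a sweep; the peak is the room count.
Events (time:±→running): 1:+→1 2:+→2 3:-→1 5:-→0 6:+→1 7:+→2 7:+→3 8:+→4 … peak 4.

4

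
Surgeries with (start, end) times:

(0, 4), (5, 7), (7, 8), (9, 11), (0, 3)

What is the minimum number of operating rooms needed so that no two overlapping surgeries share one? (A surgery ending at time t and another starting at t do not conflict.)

2

Events (time:±→running): 0:+→1 0:+→2 … peak 2.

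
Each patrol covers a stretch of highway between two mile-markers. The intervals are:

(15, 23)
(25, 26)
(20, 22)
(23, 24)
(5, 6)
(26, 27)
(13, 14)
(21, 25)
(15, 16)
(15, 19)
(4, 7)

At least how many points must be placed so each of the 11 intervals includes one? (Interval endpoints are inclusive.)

6

By right end: [5,6]  [4,7]  [13,14]  [15,16]  [15,19]  [20,22]  [15,23]  [23,24]  [21,25]  [25,26]  [26,27]
[5,6] uncovered → point at 6; [13,14] uncovered → point at 14; [15,16] uncovered → point at 16; [20,22] uncovered → point at 22; [23,24] uncovered → point at 24; [25,26] uncovered → point at 26.
Points: 6, 14, 16, 22, 24, 26 (6 total).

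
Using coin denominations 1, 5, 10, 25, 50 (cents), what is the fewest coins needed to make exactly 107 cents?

107 = 2×50 + 1×5 + 2×1
Total coins = 2 + 1 + 2 = 5

5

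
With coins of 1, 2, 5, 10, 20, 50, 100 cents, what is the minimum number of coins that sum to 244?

244 = 2×100 + 2×20 + 2×2
Total coins = 2 + 2 + 2 = 6

6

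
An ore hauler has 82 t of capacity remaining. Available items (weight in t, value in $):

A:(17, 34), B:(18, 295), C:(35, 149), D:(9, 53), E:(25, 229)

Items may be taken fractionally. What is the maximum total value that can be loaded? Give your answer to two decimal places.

704.71

Sort by value per unit weight and fill in that order.
Ratios (sorted): B 16.39, E 9.16, D 5.89, C 4.26, A 2.00
take B (18 @ 295); take E (25 @ 229); take D (9 @ 53); take 30/35 of C → 127.71. Capacity used 82/82.
Total value = 704.71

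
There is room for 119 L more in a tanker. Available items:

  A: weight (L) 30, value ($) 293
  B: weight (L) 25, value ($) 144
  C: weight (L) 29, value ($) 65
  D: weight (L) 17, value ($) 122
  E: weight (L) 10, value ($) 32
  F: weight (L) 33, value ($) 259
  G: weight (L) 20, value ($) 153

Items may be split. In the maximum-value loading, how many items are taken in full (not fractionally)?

Greedy by value/weight ratio, highest first.
Ratios (sorted): A 9.77, F 7.85, G 7.65, D 7.18, B 5.76, E 3.20, C 2.24
take A (30 @ 293); take F (33 @ 259); take G (20 @ 153); take D (17 @ 122); take 19/25 of B → 109.44. Capacity used 119/119.
4 item(s) taken whole; one partial (take 19/25 of B).

4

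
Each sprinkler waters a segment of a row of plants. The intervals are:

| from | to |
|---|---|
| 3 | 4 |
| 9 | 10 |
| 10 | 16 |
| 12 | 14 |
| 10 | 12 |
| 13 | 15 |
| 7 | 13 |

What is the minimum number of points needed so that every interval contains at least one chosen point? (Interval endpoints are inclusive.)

Process intervals by earliest right end; each time one isn't hit yet, stab at its right endpoint.
Sorted: [3,4] [9,10] [10,12] [7,13] [12,14] [13,15] [10,16]
{[3,4]} hit by 4; {[9,10],[10,12],[7,13]} hit by 10; {[12,14],[13,15],[10,16]} hit by 14.
Points: 4, 10, 14 (3 total).

3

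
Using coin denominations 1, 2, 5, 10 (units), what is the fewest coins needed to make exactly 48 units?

7

48 = 4×10 + 1×5 + 1×2 + 1×1
Total coins = 4 + 1 + 1 + 1 = 7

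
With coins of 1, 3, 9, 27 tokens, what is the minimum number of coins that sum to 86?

Greedy: take as many of the largest coin as possible, then repeat with the remainder.
86 = 3×27 + 1×3 + 2×1
Total coins = 3 + 1 + 2 = 6

6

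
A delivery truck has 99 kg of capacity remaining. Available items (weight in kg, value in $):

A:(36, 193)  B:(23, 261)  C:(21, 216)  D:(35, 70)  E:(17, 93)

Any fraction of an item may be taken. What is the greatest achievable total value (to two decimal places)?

Order: B (261/23=11.35) > C (216/21=10.29) > E (93/17=5.47) > A (193/36=5.36) > D (70/35=2.00)
Fill: take B (23 @ 261) → take C (21 @ 216) → take E (17 @ 93) → take A (36 @ 193) → take 2/35 of D → 4.00; 99/99 used.
Total value = 767.00

767.00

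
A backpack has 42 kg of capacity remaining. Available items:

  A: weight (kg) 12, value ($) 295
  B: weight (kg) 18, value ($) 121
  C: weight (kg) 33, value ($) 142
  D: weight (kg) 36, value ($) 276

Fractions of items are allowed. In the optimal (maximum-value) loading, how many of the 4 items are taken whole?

1

Sort by value per unit weight and fill in that order.
Ratios (sorted): A 24.58, D 7.67, B 6.72, C 4.30
take A (12 @ 295); take 30/36 of D → 230.00. Capacity used 42/42.
1 item(s) taken whole; one partial (take 30/36 of D).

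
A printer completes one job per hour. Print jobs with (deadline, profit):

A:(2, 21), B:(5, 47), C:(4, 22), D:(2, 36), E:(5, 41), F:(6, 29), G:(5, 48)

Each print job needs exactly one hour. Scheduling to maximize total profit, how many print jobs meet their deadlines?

By profit: G(d5,48), B(d5,47), E(d5,41), D(d2,36), F(d6,29), C(d4,22), A(d2,21)
G→slot 5; B→slot 4; E→slot 3; D→slot 2; F→slot 6; C→slot 1; A skipped.
6 of 7 scheduled.

6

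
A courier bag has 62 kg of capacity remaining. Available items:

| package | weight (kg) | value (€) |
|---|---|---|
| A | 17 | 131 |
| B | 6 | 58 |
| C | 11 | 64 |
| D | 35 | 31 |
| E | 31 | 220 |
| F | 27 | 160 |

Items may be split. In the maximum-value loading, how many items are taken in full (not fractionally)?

Greedy by value/weight ratio, highest first.
Ratios (sorted): B 9.67, A 7.71, E 7.10, F 5.93, C 5.82, D 0.89
take B (6 @ 58); take A (17 @ 131); take E (31 @ 220); take 8/27 of F → 47.41. Capacity used 62/62.
3 item(s) taken whole; one partial (take 8/27 of F).

3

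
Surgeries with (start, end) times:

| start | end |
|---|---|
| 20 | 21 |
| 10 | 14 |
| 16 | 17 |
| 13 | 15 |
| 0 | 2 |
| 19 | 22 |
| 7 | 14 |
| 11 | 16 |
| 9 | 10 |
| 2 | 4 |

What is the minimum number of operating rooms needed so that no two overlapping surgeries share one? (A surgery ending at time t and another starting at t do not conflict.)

4

The answer is the maximum number of intervals overlapping at any instant.
Events (time:±→running): 0:+→1 2:-→0 2:+→1 4:-→0 7:+→1 9:+→2 10:-→1 10:+→2 11:+→3 13:+→4 … peak 4.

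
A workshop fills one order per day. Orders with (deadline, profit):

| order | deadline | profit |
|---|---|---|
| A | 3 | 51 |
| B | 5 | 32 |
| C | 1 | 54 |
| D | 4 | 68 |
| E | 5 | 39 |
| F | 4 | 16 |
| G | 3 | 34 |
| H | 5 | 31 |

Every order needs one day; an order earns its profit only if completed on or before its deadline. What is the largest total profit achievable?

246

Take jobs in profit order; each goes to the latest open slot no later than its deadline.
Profit order: D=68 C=54 A=51 E=39 G=34 B=32 H=31 F=16
Assign: D→slot 4, C→slot 1, A→slot 3, E→slot 5, G→slot 2, B skipped, H skipped, F skipped.
Slots: [1:C] [2:G] [3:A] [4:D] [5:E]
Profit = 54 + 34 + 51 + 68 + 39 = 246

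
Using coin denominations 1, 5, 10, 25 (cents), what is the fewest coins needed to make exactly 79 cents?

Use the largest denomination that fits, subtract, and repeat.
79 = 3×25 + 4×1
Total coins = 3 + 4 = 7

7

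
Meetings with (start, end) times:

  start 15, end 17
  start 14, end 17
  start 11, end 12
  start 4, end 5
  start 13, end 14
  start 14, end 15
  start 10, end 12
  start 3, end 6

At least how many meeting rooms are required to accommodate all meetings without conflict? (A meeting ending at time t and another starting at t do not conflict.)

starts: [3, 4, 10, 11, 13, 14, 14, 15]
ends:   [5, 6, 12, 12, 14, 15, 17, 17]
s3→1 s4→2  — peak 2.

2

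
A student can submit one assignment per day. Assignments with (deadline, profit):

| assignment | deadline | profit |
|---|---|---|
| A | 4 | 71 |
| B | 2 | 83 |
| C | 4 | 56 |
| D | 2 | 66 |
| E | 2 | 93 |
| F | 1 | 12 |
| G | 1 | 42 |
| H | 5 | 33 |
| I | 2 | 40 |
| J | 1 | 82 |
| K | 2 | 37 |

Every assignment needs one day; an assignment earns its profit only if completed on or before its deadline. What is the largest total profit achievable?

336

Sort by profit descending; place each in the latest free slot ≤ its deadline.
Profit order: E=93 B=83 J=82 A=71 D=66 C=56 G=42 I=40 K=37 H=33 F=12
Assign: E→slot 2, B→slot 1, J skipped, A→slot 4, D skipped, C→slot 3, G skipped, I skipped, K skipped, H→slot 5, F skipped.
Slots: [1:B] [2:E] [3:C] [4:A] [5:H]
Profit = 83 + 93 + 56 + 71 + 33 = 336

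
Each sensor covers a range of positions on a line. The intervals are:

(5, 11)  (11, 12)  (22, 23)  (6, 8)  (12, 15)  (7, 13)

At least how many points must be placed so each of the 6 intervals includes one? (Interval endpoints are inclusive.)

3

Process intervals by earliest right end; each time one isn't hit yet, stab at its right endpoint.
Sorted: [6,8] [5,11] [11,12] [7,13] [12,15] [22,23]
{[6,8],[5,11]} hit by 8; {[11,12],[7,13],[12,15]} hit by 12; {[22,23]} hit by 23.
Points: 8, 12, 23 (3 total).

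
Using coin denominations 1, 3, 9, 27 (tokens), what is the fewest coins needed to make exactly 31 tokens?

3

Greedy: take as many of the largest coin as possible, then repeat with the remainder.
31 − 1×27→4 − 1×3→1 − 1×1→0
Total coins = 1 + 1 + 1 = 3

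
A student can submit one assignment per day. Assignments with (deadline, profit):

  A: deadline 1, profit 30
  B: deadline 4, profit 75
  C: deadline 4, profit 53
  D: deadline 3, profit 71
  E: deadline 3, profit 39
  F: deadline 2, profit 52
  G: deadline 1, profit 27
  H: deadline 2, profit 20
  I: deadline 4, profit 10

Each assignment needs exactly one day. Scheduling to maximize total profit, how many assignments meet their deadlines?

Take jobs in profit order; each goes to the latest open slot no later than its deadline.
Profit order: B=75 D=71 C=53 F=52 E=39 A=30 G=27 H=20 I=10
Assign: B→slot 4, D→slot 3, C→slot 2, F→slot 1, E skipped, A skipped, G skipped, H skipped, I skipped.
Slots: [1:F] [2:C] [3:D] [4:B]
4 of 9 scheduled.

4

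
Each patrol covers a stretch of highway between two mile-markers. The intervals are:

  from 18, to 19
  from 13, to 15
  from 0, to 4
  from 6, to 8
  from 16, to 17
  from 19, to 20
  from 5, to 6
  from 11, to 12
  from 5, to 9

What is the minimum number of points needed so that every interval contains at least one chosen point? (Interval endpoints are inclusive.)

Sorted: [0,4] [5,6] [6,8] [5,9] [11,12] [13,15] [16,17] [18,19] [19,20]
{[0,4]} hit by 4; {[5,6],[6,8],[5,9]} hit by 6; {[11,12]} hit by 12; {[13,15]} hit by 15; {[16,17]} hit by 17; {[18,19],[19,20]} hit by 19.
Points: 4, 6, 12, 15, 17, 19 (6 total).

6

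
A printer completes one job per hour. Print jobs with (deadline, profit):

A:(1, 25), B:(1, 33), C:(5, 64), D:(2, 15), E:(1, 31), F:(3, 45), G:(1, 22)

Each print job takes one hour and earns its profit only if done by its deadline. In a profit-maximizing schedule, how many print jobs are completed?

Sort by profit descending; place each in the latest free slot ≤ its deadline.
Profit order: C=64 F=45 B=33 E=31 A=25 G=22 D=15
Assign: C→slot 5, F→slot 3, B→slot 1, E skipped, A skipped, G skipped, D→slot 2.
Slots: [1:B] [2:D] [3:F] [5:C]
4 of 7 scheduled.

4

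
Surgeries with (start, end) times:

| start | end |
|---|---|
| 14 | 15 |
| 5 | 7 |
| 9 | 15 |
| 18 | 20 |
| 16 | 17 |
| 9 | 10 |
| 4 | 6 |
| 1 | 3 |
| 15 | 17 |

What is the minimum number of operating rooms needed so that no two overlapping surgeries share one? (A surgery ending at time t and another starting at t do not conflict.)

2

The answer is the maximum number of intervals overlapping at any instant.
starts: [1, 4, 5, 9, 9, 14, 15, 16, 18]
ends:   [3, 6, 7, 10, 15, 15, 17, 17, 20]
s1→1 e3→0 s4→1 s5→2  — peak 2.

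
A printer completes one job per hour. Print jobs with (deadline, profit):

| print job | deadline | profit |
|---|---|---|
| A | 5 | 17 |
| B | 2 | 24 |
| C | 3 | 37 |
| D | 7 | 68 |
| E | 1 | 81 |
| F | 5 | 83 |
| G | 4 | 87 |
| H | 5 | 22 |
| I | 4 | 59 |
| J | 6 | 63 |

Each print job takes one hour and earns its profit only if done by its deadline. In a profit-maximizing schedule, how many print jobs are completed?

7

Sort by profit descending; place each in the latest free slot ≤ its deadline.
Profit order: G=87 F=83 E=81 D=68 J=63 I=59 C=37 B=24 H=22 A=17
Assign: G→slot 4, F→slot 5, E→slot 1, D→slot 7, J→slot 6, I→slot 3, C→slot 2, B skipped, H skipped, A skipped.
Slots: [1:E] [2:C] [3:I] [4:G] [5:F] [6:J] [7:D]
7 of 10 scheduled.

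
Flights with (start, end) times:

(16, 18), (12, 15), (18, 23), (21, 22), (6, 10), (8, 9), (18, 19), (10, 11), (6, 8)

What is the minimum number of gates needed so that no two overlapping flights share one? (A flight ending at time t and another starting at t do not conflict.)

Events (time:±→running): 6:+→1 6:+→2 … peak 2.

2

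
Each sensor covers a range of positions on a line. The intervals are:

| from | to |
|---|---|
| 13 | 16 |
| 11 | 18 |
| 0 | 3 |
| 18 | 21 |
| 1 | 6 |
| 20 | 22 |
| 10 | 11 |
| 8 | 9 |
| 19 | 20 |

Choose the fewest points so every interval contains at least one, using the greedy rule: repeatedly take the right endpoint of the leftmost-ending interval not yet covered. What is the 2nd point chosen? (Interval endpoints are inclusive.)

9

Sorted: [0,3] [1,6] [8,9] [10,11] [13,16] [11,18] [19,20] [18,21] [20,22]
{[0,3],[1,6]} hit by 3; {[8,9]} hit by 9; {[10,11]} hit by 11; {[13,16],[11,18]} hit by 16; {[19,20],[18,21],[20,22]} hit by 20.
Points: 3, 9, 11, 16, 20 (5 total).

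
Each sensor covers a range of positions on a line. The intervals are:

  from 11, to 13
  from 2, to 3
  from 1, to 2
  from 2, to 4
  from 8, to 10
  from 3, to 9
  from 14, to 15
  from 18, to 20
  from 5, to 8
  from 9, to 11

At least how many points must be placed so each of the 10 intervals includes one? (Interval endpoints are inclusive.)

Process intervals by earliest right end; each time one isn't hit yet, stab at its right endpoint.
By right end: [1,2]  [2,3]  [2,4]  [5,8]  [3,9]  [8,10]  [9,11]  [11,13]  [14,15]  [18,20]
[1,2] uncovered → point at 2; [5,8] uncovered → point at 8; [9,11] uncovered → point at 11; [14,15] uncovered → point at 15; [18,20] uncovered → point at 20.
Points: 2, 8, 11, 15, 20 (5 total).

5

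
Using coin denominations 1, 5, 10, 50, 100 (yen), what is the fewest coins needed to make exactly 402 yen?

402 − 4×100→2 − 2×1→0
Total coins = 4 + 2 = 6

6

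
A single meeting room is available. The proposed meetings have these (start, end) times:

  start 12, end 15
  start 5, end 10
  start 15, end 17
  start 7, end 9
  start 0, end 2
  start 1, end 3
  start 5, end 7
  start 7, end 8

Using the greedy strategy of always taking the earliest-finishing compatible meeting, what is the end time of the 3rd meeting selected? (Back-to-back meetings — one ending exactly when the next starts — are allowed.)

Sort by end time and greedily take each interval whose start is ≥ the last chosen end.
By end time: (0,2), (1,3), (5,7), (7,8), (7,9), (5,10), (12,15), (15,17).
Pick (0,2); next start ≥ 2 → (5,7); next start ≥ 7 → (7,8); next start ≥ 8 → (12,15); next start ≥ 15 → (15,17).
Selected: (0,2) (5,7) (7,8) (12,15) (15,17)

8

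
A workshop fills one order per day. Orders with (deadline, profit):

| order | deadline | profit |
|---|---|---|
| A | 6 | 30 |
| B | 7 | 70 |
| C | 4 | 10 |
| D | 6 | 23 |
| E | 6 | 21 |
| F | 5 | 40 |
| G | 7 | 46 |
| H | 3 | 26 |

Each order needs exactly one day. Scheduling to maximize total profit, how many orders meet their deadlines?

Take jobs in profit order; each goes to the latest open slot no later than its deadline.
By profit: B(d7,70), G(d7,46), F(d5,40), A(d6,30), H(d3,26), D(d6,23), E(d6,21), C(d4,10)
B→slot 7; G→slot 6; F→slot 5; A→slot 4; H→slot 3; D→slot 2; E→slot 1; C skipped.
7 of 8 scheduled.

7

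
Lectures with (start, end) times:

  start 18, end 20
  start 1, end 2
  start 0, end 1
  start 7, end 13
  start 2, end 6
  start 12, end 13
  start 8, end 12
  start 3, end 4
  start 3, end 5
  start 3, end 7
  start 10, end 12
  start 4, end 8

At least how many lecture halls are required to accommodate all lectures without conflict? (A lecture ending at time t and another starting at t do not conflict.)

4

starts: [0, 1, 2, 3, 3, 3, 4, 7, 8, 10, 12, 18]
ends:   [1, 2, 4, 5, 6, 7, 8, 12, 12, 13, 13, 20]
s0→1 e1→0 s1→1 e2→0 s2→1 s3→2 s3→3 s3→4  — peak 4.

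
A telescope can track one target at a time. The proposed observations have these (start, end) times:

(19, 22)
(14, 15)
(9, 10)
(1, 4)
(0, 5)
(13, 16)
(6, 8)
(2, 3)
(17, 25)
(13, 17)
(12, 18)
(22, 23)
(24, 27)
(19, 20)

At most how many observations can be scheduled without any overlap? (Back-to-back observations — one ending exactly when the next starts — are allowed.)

7

Sorted by end: (2,3)  (1,4)  (0,5)  (6,8)  (9,10)  (14,15)  (13,16)  (13,17)  (12,18)  (19,20)  (19,22)  (22,23)  (17,25)  (24,27)
take (2,3); skip (1,4); take (6,8); take (9,10); take (14,15); skip (13,16); skip (13,17); take (19,20); take (22,23); skip (17,25); take (24,27).
Selected 7 observations.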